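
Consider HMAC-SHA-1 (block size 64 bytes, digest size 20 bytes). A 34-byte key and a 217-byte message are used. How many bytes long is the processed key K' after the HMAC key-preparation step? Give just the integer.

64

Key is 34 ≤ 64 bytes, zero-padded: |K'| = 64.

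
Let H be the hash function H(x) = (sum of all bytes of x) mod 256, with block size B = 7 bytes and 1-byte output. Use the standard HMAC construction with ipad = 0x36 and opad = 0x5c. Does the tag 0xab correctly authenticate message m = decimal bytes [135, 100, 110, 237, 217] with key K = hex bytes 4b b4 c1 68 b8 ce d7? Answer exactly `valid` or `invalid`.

Key hex bytes 4b b4 c1 68 b8 ce d7 is exactly B = 7 bytes: K' = 4b b4 c1 68 b8 ce d7.
K' ⊕ ipad = 7d 82 f7 5e 8e f8 e1; K' ⊕ opad = 17 e8 9d 34 e4 92 8b.
Inner hash: sum = 125+130+247+94+142+248+225+135+100+110+237+217 = 2010; mod 256 = 218 → da.
Outer hash (recomputed tag): sum = 23+232+157+52+228+146+139+218 = 1195; mod 256 = 171 → ab.
Recomputed tag = ab; claimed = ab → match.

valid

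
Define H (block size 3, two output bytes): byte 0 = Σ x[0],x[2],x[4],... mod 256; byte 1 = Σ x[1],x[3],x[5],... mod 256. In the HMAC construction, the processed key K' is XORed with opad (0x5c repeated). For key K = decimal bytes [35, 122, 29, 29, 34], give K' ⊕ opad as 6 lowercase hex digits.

3ecb5c

Key decimal bytes [35, 122, 29, 29, 34] = 23 7a 1d 1d 22 is 5 bytes > B = 3, so hash it first: H(key) = 62 97, then zero-pad to 3 bytes: K' = 62 97 00.
XOR each byte with 0x5c: 62⊕5c=3e, 97⊕5c=cb, 00⊕5c=5c.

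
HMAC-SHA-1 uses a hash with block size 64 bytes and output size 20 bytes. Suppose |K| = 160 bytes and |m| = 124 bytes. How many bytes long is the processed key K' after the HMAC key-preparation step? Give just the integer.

64

Key is 160 > 64 bytes, so it is hashed to 20 bytes then zero-padded to 64: |K'| = 64.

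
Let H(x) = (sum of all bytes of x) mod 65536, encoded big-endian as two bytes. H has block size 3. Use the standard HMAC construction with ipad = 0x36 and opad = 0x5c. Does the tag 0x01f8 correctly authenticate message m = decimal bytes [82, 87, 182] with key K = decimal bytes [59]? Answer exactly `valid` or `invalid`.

Key decimal bytes [59] = 3b is 1 byte ≤ B = 3; zero-pad to 3 bytes: K' = 3b 00 00.
K' ⊕ ipad = 0d 36 36; K' ⊕ opad = 67 5c 5c.
Inner hash: sum = 13+54+54+82+87+182 = 472 → 01 d8.
Outer hash (recomputed tag): sum = 103+92+92+1+216 = 504 → 01 f8.
Recomputed tag = 01f8; claimed = 01f8 → match.

valid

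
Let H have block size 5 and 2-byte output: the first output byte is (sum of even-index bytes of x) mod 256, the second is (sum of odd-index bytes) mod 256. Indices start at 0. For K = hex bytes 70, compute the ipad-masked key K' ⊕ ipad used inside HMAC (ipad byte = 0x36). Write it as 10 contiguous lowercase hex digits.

Key hex bytes 70 is 1 byte ≤ B = 5; zero-pad to 5 bytes: K' = 70 00 00 00 00.
XOR each byte with 0x36: 70⊕36=46, 00⊕36=36, 00⊕36=36, 00⊕36=36, 00⊕36=36.

4636363636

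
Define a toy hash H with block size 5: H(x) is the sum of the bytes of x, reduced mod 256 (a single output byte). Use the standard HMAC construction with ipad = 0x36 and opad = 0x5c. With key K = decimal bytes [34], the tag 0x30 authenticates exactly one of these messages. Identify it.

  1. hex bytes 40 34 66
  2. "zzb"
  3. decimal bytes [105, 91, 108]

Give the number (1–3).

2

Key decimal bytes [34] = 22 is 1 byte ≤ B = 5; zero-pad to 5 bytes: K' = 22 00 00 00 00.
K' ⊕ ipad = 14 36 36 36 36; K' ⊕ opad = 7e 5c 5c 5c 5c.
m1: inner = H(14 36 36 36 36 40 34 66) = c6; tag = H(7e 5c 5c 5c 5c c6) = b4
m2: inner = H(14 36 36 36 36 7a 7a 62) = 42; tag = H(7e 5c 5c 5c 5c 42) = 30 ← matches
m3: inner = H(14 36 36 36 36 69 5b 6c) = 1c; tag = H(7e 5c 5c 5c 5c 1c) = 0a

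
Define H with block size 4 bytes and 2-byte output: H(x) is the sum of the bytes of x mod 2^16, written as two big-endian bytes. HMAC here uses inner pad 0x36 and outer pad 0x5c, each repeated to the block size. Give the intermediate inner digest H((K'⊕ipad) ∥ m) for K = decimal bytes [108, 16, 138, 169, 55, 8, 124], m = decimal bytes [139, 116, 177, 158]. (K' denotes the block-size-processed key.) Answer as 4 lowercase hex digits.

Key decimal bytes [108, 16, 138, 169, 55, 8, 124] = 6c 10 8a a9 37 08 7c is 7 bytes > B = 4, so hash it first: H(key) = 02 6a, then zero-pad to 4 bytes: K' = 02 6a 00 00.
K' ⊕ ipad = 34 5c 36 36.
Inner input = 34 5c 36 36 ∥ 8b 74 b1 9e.
Inner hash: sum = 52+92+54+54+139+116+177+158 = 842 → 03 4a.

034a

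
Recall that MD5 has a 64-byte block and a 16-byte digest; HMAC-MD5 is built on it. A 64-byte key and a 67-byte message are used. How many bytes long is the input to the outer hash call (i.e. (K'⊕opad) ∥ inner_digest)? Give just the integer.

80

Key is 64 ≤ 64 bytes, zero-padded: |K'| = 64.
Outer input = (K'⊕opad) ∥ H(inner) → 64 + 16 = 80 bytes.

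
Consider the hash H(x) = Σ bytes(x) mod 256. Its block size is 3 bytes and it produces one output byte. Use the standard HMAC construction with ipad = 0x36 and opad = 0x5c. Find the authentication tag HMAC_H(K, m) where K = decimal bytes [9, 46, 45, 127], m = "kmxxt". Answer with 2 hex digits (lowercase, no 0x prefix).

f4

Key decimal bytes [9, 46, 45, 127] = 09 2e 2d 7f is 4 bytes > B = 3, so hash it first: H(key) = e3, then zero-pad to 3 bytes: K' = e3 00 00.
K' ⊕ ipad = d5 36 36.  K' ⊕ opad = bf 5c 5c.
Inner input = (K'⊕ipad) ∥ m = d5 36 36 ∥ 6b 6d 78 78 74.
Inner hash: sum = 213+54+54+107+109+120+120+116 = 893; mod 256 = 125 → 7d.
Outer input = (K'⊕opad) ∥ inner = bf 5c 5c ∥ 7d.
Outer hash (tag): sum = 191+92+92+125 = 500; mod 256 = 244 → f4.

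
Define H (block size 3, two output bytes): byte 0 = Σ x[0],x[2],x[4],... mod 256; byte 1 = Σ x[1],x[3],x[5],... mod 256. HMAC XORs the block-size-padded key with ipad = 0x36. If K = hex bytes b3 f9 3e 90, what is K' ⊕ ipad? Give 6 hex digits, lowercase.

Key hex bytes b3 f9 3e 90 is 4 bytes > B = 3, so hash it first: H(key) = f1 89, then zero-pad to 3 bytes: K' = f1 89 00.
XOR each byte with 0x36: f1⊕36=c7, 89⊕36=bf, 00⊕36=36.

c7bf36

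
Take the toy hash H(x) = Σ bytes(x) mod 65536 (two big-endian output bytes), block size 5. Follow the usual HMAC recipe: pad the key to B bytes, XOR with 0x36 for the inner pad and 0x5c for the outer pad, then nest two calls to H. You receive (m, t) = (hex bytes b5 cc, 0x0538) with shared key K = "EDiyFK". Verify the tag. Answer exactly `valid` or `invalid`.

Key "EDiyFK" = 45 44 69 79 46 4b is 6 bytes > B = 5, so hash it first: H(key) = 01 fc, then zero-pad to 5 bytes: K' = 01 fc 00 00 00.
K' ⊕ ipad = 37 ca 36 36 36; K' ⊕ opad = 5d a0 5c 5c 5c.
Inner hash: sum = 55+202+54+54+54+181+204 = 804 → 03 24.
Outer hash (recomputed tag): sum = 93+160+92+92+92+3+36 = 568 → 02 38.
Recomputed tag = 0238; claimed = 0538 → mismatch.

invalid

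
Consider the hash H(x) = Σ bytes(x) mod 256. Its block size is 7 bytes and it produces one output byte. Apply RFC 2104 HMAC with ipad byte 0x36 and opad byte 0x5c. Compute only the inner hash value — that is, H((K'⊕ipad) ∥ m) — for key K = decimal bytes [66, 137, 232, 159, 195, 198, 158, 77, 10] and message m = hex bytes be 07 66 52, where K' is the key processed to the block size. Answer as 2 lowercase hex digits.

a7

Key decimal bytes [66, 137, 232, 159, 195, 198, 158, 77, 10] = 42 89 e8 9f c3 c6 9e 4d 0a is 9 bytes > B = 7, so hash it first: H(key) = d0, then zero-pad to 7 bytes: K' = d0 00 00 00 00 00 00.
K' ⊕ ipad = e6 36 36 36 36 36 36.
Inner input = e6 36 36 36 36 36 36 ∥ be 07 66 52.
Inner hash: sum = 230+54+54+54+54+54+54+190+7+102+82 = 935; mod 256 = 167 → a7.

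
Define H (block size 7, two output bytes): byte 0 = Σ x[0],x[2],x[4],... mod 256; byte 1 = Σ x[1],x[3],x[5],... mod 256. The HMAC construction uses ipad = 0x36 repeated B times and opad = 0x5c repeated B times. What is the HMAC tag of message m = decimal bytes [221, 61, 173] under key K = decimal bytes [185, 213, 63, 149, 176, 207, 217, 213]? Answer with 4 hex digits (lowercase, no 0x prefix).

Key decimal bytes [185, 213, 63, 149, 176, 207, 217, 213] = b9 d5 3f 95 b0 cf d9 d5 is 8 bytes > B = 7, so hash it first: H(key) = 81 0e, then zero-pad to 7 bytes: K' = 81 0e 00 00 00 00 00.
K' ⊕ ipad = b7 38 36 36 36 36 36.  K' ⊕ opad = dd 52 5c 5c 5c 5c 5c.
Inner input = (K'⊕ipad) ∥ m = b7 38 36 36 36 36 36 ∥ dd 3d ad.
Inner hash: even-index sum = 406 mod 256 = 150; odd-index sum = 558 mod 256 = 46 → 96 2e.
Outer input = (K'⊕opad) ∥ inner = dd 52 5c 5c 5c 5c 5c ∥ 96 2e.
Outer hash (tag): even-index sum = 543 mod 256 = 31; odd-index sum = 416 mod 256 = 160 → 1f a0.

1fa0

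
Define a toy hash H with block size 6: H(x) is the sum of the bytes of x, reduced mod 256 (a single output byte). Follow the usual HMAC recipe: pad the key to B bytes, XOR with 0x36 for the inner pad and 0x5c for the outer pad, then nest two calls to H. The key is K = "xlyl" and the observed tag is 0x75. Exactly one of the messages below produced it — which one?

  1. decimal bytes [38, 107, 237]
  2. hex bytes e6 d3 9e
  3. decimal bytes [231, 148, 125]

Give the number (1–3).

2

Key "xlyl" = 78 6c 79 6c is 4 bytes ≤ B = 6; zero-pad to 6 bytes: K' = 78 6c 79 6c 00 00.
K' ⊕ ipad = 4e 5a 4f 5a 36 36; K' ⊕ opad = 24 30 25 30 5c 5c.
m1: inner = H(4e 5a 4f 5a 36 36 26 6b ed) = 3b; tag = H(24 30 25 30 5c 5c 3b) = 9c
m2: inner = H(4e 5a 4f 5a 36 36 e6 d3 9e) = 14; tag = H(24 30 25 30 5c 5c 14) = 75 ← matches
m3: inner = H(4e 5a 4f 5a 36 36 e7 94 7d) = b5; tag = H(24 30 25 30 5c 5c b5) = 16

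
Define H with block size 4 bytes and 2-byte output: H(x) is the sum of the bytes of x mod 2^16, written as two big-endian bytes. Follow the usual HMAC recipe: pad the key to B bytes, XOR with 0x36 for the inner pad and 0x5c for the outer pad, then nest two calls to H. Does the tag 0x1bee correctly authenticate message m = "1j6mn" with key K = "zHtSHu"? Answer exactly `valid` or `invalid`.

Key "zHtSHu" = 7a 48 74 53 48 75 is 6 bytes > B = 4, so hash it first: H(key) = 02 46, then zero-pad to 4 bytes: K' = 02 46 00 00.
K' ⊕ ipad = 34 70 36 36; K' ⊕ opad = 5e 1a 5c 5c.
Inner hash: sum = 52+112+54+54+49+106+54+109+110 = 700 → 02 bc.
Outer hash (recomputed tag): sum = 94+26+92+92+2+188 = 494 → 01 ee.
Recomputed tag = 01ee; claimed = 1bee → mismatch.

invalid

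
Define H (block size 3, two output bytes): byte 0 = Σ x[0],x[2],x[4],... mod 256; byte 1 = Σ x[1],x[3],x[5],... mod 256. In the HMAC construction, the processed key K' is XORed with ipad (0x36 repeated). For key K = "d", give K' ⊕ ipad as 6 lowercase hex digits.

Key "d" = 64 is 1 byte ≤ B = 3; zero-pad to 3 bytes: K' = 64 00 00.
XOR each byte with 0x36: 64⊕36=52, 00⊕36=36, 00⊕36=36.

523636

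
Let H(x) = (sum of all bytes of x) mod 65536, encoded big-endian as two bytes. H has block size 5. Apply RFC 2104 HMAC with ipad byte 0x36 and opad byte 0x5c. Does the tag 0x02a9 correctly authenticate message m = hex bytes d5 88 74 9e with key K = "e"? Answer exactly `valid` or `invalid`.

Key "e" = 65 is 1 byte ≤ B = 5; zero-pad to 5 bytes: K' = 65 00 00 00 00.
K' ⊕ ipad = 53 36 36 36 36; K' ⊕ opad = 39 5c 5c 5c 5c.
Inner hash: sum = 83+54+54+54+54+213+136+116+158 = 922 → 03 9a.
Outer hash (recomputed tag): sum = 57+92+92+92+92+3+154 = 582 → 02 46.
Recomputed tag = 0246; claimed = 02a9 → mismatch.

invalid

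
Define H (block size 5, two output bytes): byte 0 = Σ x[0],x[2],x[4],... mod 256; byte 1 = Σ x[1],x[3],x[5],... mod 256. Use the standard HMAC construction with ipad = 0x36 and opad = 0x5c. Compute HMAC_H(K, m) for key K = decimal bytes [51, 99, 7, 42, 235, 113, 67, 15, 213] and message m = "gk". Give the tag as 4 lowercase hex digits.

Key decimal bytes [51, 99, 7, 42, 235, 113, 67, 15, 213] = 33 63 07 2a eb 71 43 0f d5 is 9 bytes > B = 5, so hash it first: H(key) = 3d 0d, then zero-pad to 5 bytes: K' = 3d 0d 00 00 00.
K' ⊕ ipad = 0b 3b 36 36 36.  K' ⊕ opad = 61 51 5c 5c 5c.
Inner input = (K'⊕ipad) ∥ m = 0b 3b 36 36 36 ∥ 67 6b.
Inner hash: even-index sum = 226 mod 256 = 226; odd-index sum = 216 mod 256 = 216 → e2 d8.
Outer input = (K'⊕opad) ∥ inner = 61 51 5c 5c 5c ∥ e2 d8.
Outer hash (tag): even-index sum = 497 mod 256 = 241; odd-index sum = 399 mod 256 = 143 → f1 8f.

f18f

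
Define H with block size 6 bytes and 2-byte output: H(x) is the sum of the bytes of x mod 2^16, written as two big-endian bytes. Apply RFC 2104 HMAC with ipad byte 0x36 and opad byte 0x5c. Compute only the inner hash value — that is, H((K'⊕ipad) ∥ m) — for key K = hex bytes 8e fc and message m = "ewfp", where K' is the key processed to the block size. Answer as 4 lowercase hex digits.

Key hex bytes 8e fc is 2 bytes ≤ B = 6; zero-pad to 6 bytes: K' = 8e fc 00 00 00 00.
K' ⊕ ipad = b8 ca 36 36 36 36.
Inner input = b8 ca 36 36 36 36 ∥ 65 77 66 70.
Inner hash: sum = 184+202+54+54+54+54+101+119+102+112 = 1036 → 04 0c.

040c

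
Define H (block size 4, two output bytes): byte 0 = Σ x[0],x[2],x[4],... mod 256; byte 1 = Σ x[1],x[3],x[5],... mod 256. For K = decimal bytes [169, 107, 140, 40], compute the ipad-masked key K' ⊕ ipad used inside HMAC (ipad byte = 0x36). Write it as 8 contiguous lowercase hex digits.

9f5dba1e

Key decimal bytes [169, 107, 140, 40] = a9 6b 8c 28 is exactly B = 4 bytes: K' = a9 6b 8c 28.
XOR each byte with 0x36: a9⊕36=9f, 6b⊕36=5d, 8c⊕36=ba, 28⊕36=1e.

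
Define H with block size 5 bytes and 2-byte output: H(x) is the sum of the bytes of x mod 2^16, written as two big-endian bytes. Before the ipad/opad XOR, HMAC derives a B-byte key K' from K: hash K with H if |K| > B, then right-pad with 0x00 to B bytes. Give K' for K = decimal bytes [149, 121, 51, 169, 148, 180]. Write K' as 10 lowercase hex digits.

0332000000

|K| = 6 > B = 5, so first hash the key.
H(K): sum = 149+121+51+169+148+180 = 818 → 03 32.
Zero-pad H(K) = 03 32 to 5 bytes: K' = 03 32 00 00 00.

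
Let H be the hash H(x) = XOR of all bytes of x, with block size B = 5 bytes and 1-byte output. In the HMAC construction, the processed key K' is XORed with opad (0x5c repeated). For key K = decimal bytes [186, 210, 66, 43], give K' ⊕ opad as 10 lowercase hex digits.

Key decimal bytes [186, 210, 66, 43] = ba d2 42 2b is 4 bytes ≤ B = 5; zero-pad to 5 bytes: K' = ba d2 42 2b 00.
XOR each byte with 0x5c: ba⊕5c=e6, d2⊕5c=8e, 42⊕5c=1e, 2b⊕5c=77, 00⊕5c=5c.

e68e1e775c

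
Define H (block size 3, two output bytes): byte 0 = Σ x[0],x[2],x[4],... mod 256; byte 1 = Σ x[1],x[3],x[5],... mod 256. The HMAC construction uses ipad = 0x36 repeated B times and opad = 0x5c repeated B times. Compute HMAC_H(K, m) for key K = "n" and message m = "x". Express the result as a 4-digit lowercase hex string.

3cea

Key "n" = 6e is 1 byte ≤ B = 3; zero-pad to 3 bytes: K' = 6e 00 00.
K' ⊕ ipad = 58 36 36.  K' ⊕ opad = 32 5c 5c.
Inner input = (K'⊕ipad) ∥ m = 58 36 36 ∥ 78.
Inner hash: even-index sum = 142 mod 256 = 142; odd-index sum = 174 mod 256 = 174 → 8e ae.
Outer input = (K'⊕opad) ∥ inner = 32 5c 5c ∥ 8e ae.
Outer hash (tag): even-index sum = 316 mod 256 = 60; odd-index sum = 234 mod 256 = 234 → 3c ea.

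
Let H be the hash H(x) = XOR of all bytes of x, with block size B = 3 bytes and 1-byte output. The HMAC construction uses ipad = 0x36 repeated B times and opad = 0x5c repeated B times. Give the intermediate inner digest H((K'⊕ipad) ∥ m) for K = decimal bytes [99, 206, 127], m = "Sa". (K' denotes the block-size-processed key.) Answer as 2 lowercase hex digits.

Key decimal bytes [99, 206, 127] = 63 ce 7f is exactly B = 3 bytes: K' = 63 ce 7f.
K' ⊕ ipad = 55 f8 49.
Inner input = 55 f8 49 ∥ 53 61.
Inner hash: XOR 55⊕f8⊕49⊕53⊕61 = d6.

d6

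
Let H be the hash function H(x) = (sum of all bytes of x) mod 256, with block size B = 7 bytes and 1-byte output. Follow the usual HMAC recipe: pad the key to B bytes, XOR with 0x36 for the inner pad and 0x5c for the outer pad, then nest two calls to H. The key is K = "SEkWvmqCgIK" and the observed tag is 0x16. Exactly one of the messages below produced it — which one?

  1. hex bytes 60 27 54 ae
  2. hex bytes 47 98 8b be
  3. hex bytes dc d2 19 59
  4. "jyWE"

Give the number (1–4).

3

Key "SEkWvmqCgIK" = 53 45 6b 57 76 6d 71 43 67 49 4b is 11 bytes > B = 7, so hash it first: H(key) = ec, then zero-pad to 7 bytes: K' = ec 00 00 00 00 00 00.
K' ⊕ ipad = da 36 36 36 36 36 36; K' ⊕ opad = b0 5c 5c 5c 5c 5c 5c.
m1: inner = H(da 36 36 36 36 36 36 60 27 54 ae) = a7; tag = H(b0 5c 5c 5c 5c 5c 5c a7) = 7f
m2: inner = H(da 36 36 36 36 36 36 47 98 8b be) = 46; tag = H(b0 5c 5c 5c 5c 5c 5c 46) = 1e
m3: inner = H(da 36 36 36 36 36 36 dc d2 19 59) = 3e; tag = H(b0 5c 5c 5c 5c 5c 5c 3e) = 16 ← matches
m4: inner = H(da 36 36 36 36 36 36 6a 79 57 45) = 9d; tag = H(b0 5c 5c 5c 5c 5c 5c 9d) = 75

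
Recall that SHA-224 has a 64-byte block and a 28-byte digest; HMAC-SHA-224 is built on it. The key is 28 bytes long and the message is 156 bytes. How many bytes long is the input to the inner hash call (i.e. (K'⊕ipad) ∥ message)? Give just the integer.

220

Key is 28 ≤ 64 bytes, zero-padded: |K'| = 64.
Inner input = (K'⊕ipad) ∥ m → 64 + 156 = 220 bytes.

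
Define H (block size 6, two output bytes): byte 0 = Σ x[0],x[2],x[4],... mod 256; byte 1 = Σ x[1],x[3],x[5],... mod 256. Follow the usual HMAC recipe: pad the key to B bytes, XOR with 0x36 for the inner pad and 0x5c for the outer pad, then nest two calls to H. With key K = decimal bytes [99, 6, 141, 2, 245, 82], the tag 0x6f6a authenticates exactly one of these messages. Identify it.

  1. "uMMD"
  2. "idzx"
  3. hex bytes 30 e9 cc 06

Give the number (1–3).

2

Key decimal bytes [99, 6, 141, 2, 245, 82] = 63 06 8d 02 f5 52 is exactly B = 6 bytes: K' = 63 06 8d 02 f5 52.
K' ⊕ ipad = 55 30 bb 34 c3 64; K' ⊕ opad = 3f 5a d1 5e a9 0e.
m1: inner = H(55 30 bb 34 c3 64 75 4d 4d 44) = 95 59; tag = H(3f 5a d1 5e a9 0e 95 59) = 4e1f
m2: inner = H(55 30 bb 34 c3 64 69 64 7a 78) = b6 a4; tag = H(3f 5a d1 5e a9 0e b6 a4) = 6f6a ← matches
m3: inner = H(55 30 bb 34 c3 64 30 e9 cc 06) = cf b7; tag = H(3f 5a d1 5e a9 0e cf b7) = 887d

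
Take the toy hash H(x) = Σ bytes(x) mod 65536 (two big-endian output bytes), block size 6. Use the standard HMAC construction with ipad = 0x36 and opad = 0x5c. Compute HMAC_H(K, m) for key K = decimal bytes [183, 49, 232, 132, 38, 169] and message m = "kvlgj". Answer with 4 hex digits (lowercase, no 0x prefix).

Key decimal bytes [183, 49, 232, 132, 38, 169] = b7 31 e8 84 26 a9 is exactly B = 6 bytes: K' = b7 31 e8 84 26 a9.
K' ⊕ ipad = 81 07 de b2 10 9f.  K' ⊕ opad = eb 6d b4 d8 7a f5.
Inner input = (K'⊕ipad) ∥ m = 81 07 de b2 10 9f ∥ 6b 76 6c 67 6a.
Inner hash: sum = 129+7+222+178+16+159+107+118+108+103+106 = 1253 → 04 e5.
Outer input = (K'⊕opad) ∥ inner = eb 6d b4 d8 7a f5 ∥ 04 e5.
Outer hash (tag): sum = 235+109+180+216+122+245+4+229 = 1340 → 05 3c.

053c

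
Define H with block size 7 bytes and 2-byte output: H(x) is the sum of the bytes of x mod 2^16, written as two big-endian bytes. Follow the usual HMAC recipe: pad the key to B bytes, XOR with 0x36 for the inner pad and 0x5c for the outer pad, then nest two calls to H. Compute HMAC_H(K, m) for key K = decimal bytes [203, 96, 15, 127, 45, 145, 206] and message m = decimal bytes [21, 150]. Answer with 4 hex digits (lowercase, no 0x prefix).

0357

Key decimal bytes [203, 96, 15, 127, 45, 145, 206] = cb 60 0f 7f 2d 91 ce is exactly B = 7 bytes: K' = cb 60 0f 7f 2d 91 ce.
K' ⊕ ipad = fd 56 39 49 1b a7 f8.  K' ⊕ opad = 97 3c 53 23 71 cd 92.
Inner input = (K'⊕ipad) ∥ m = fd 56 39 49 1b a7 f8 ∥ 15 96.
Inner hash: sum = 253+86+57+73+27+167+248+21+150 = 1082 → 04 3a.
Outer input = (K'⊕opad) ∥ inner = 97 3c 53 23 71 cd 92 ∥ 04 3a.
Outer hash (tag): sum = 151+60+83+35+113+205+146+4+58 = 855 → 03 57.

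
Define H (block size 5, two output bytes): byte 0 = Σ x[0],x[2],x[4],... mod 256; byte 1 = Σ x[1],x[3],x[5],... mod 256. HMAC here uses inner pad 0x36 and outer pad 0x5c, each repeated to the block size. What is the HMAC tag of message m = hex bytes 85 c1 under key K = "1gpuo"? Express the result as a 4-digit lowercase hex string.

Key "1gpuo" = 31 67 70 75 6f is exactly B = 5 bytes: K' = 31 67 70 75 6f.
K' ⊕ ipad = 07 51 46 43 59.  K' ⊕ opad = 6d 3b 2c 29 33.
Inner input = (K'⊕ipad) ∥ m = 07 51 46 43 59 ∥ 85 c1.
Inner hash: even-index sum = 359 mod 256 = 103; odd-index sum = 281 mod 256 = 25 → 67 19.
Outer input = (K'⊕opad) ∥ inner = 6d 3b 2c 29 33 ∥ 67 19.
Outer hash (tag): even-index sum = 229 mod 256 = 229; odd-index sum = 203 mod 256 = 203 → e5 cb.

e5cb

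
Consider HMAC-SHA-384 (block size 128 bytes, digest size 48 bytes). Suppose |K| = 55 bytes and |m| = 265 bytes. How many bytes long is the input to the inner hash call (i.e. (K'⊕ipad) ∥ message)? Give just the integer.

Key is 55 ≤ 128 bytes, zero-padded: |K'| = 128.
Inner input = (K'⊕ipad) ∥ m → 128 + 265 = 393 bytes.

393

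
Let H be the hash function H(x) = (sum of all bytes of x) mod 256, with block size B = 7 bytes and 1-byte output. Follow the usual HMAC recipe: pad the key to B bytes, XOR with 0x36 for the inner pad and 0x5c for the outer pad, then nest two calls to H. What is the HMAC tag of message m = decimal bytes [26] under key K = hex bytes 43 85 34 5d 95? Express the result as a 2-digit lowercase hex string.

Key hex bytes 43 85 34 5d 95 is 5 bytes ≤ B = 7; zero-pad to 7 bytes: K' = 43 85 34 5d 95 00 00.
K' ⊕ ipad = 75 b3 02 6b a3 36 36.  K' ⊕ opad = 1f d9 68 01 c9 5c 5c.
Inner input = (K'⊕ipad) ∥ m = 75 b3 02 6b a3 36 36 ∥ 1a.
Inner hash: sum = 117+179+2+107+163+54+54+26 = 702; mod 256 = 190 → be.
Outer input = (K'⊕opad) ∥ inner = 1f d9 68 01 c9 5c 5c ∥ be.
Outer hash (tag): sum = 31+217+104+1+201+92+92+190 = 928; mod 256 = 160 → a0.

a0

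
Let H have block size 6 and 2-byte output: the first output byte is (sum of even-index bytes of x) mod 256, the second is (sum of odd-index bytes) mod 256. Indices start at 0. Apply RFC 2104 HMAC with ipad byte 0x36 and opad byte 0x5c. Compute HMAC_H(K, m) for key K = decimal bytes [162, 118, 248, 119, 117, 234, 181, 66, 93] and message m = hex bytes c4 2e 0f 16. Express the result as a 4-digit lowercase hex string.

Key decimal bytes [162, 118, 248, 119, 117, 234, 181, 66, 93] = a2 76 f8 77 75 ea b5 42 5d is 9 bytes > B = 6, so hash it first: H(key) = 21 19, then zero-pad to 6 bytes: K' = 21 19 00 00 00 00.
K' ⊕ ipad = 17 2f 36 36 36 36.  K' ⊕ opad = 7d 45 5c 5c 5c 5c.
Inner input = (K'⊕ipad) ∥ m = 17 2f 36 36 36 36 ∥ c4 2e 0f 16.
Inner hash: even-index sum = 342 mod 256 = 86; odd-index sum = 223 mod 256 = 223 → 56 df.
Outer input = (K'⊕opad) ∥ inner = 7d 45 5c 5c 5c 5c ∥ 56 df.
Outer hash (tag): even-index sum = 395 mod 256 = 139; odd-index sum = 476 mod 256 = 220 → 8b dc.

8bdc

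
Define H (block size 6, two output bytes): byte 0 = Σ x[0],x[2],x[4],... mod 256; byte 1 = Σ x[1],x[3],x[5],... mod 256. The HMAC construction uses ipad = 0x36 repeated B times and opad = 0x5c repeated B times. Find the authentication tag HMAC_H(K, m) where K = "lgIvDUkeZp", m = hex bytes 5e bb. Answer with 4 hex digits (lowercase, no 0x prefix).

ec6b

Key "lgIvDUkeZp" = 6c 67 49 76 44 55 6b 65 5a 70 is 10 bytes > B = 6, so hash it first: H(key) = be 07, then zero-pad to 6 bytes: K' = be 07 00 00 00 00.
K' ⊕ ipad = 88 31 36 36 36 36.  K' ⊕ opad = e2 5b 5c 5c 5c 5c.
Inner input = (K'⊕ipad) ∥ m = 88 31 36 36 36 36 ∥ 5e bb.
Inner hash: even-index sum = 338 mod 256 = 82; odd-index sum = 344 mod 256 = 88 → 52 58.
Outer input = (K'⊕opad) ∥ inner = e2 5b 5c 5c 5c 5c ∥ 52 58.
Outer hash (tag): even-index sum = 492 mod 256 = 236; odd-index sum = 363 mod 256 = 107 → ec 6b.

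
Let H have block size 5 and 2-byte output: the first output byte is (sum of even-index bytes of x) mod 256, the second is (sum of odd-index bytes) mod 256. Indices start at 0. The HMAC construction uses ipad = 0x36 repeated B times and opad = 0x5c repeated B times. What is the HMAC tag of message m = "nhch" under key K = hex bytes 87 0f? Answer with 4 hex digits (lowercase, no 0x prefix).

Key hex bytes 87 0f is 2 bytes ≤ B = 5; zero-pad to 5 bytes: K' = 87 0f 00 00 00.
K' ⊕ ipad = b1 39 36 36 36.  K' ⊕ opad = db 53 5c 5c 5c.
Inner input = (K'⊕ipad) ∥ m = b1 39 36 36 36 ∥ 6e 68 63 68.
Inner hash: even-index sum = 493 mod 256 = 237; odd-index sum = 320 mod 256 = 64 → ed 40.
Outer input = (K'⊕opad) ∥ inner = db 53 5c 5c 5c ∥ ed 40.
Outer hash (tag): even-index sum = 467 mod 256 = 211; odd-index sum = 412 mod 256 = 156 → d3 9c.

d39c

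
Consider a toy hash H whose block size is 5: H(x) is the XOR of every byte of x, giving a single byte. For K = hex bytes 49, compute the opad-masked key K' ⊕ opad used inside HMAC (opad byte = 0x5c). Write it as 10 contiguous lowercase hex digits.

155c5c5c5c

Key hex bytes 49 is 1 byte ≤ B = 5; zero-pad to 5 bytes: K' = 49 00 00 00 00.
XOR each byte with 0x5c: 49⊕5c=15, 00⊕5c=5c, 00⊕5c=5c, 00⊕5c=5c, 00⊕5c=5c.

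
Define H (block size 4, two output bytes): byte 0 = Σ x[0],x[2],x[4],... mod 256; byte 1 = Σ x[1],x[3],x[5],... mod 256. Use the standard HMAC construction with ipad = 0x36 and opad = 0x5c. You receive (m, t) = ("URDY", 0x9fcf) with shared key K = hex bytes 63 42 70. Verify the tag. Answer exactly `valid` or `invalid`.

valid

Key hex bytes 63 42 70 is 3 bytes ≤ B = 4; zero-pad to 4 bytes: K' = 63 42 70 00.
K' ⊕ ipad = 55 74 46 36; K' ⊕ opad = 3f 1e 2c 5c.
Inner hash: even-index sum = 308 mod 256 = 52; odd-index sum = 341 mod 256 = 85 → 34 55.
Outer hash (recomputed tag): even-index sum = 159 mod 256 = 159; odd-index sum = 207 mod 256 = 207 → 9f cf.
Recomputed tag = 9fcf; claimed = 9fcf → match.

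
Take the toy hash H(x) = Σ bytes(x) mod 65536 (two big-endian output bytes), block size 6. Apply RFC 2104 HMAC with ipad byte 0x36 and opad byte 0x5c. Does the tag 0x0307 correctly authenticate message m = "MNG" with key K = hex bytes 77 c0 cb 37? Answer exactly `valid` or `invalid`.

valid

Key hex bytes 77 c0 cb 37 is 4 bytes ≤ B = 6; zero-pad to 6 bytes: K' = 77 c0 cb 37 00 00.
K' ⊕ ipad = 41 f6 fd 01 36 36; K' ⊕ opad = 2b 9c 97 6b 5c 5c.
Inner hash: sum = 65+246+253+1+54+54+77+78+71 = 899 → 03 83.
Outer hash (recomputed tag): sum = 43+156+151+107+92+92+3+131 = 775 → 03 07.
Recomputed tag = 0307; claimed = 0307 → match.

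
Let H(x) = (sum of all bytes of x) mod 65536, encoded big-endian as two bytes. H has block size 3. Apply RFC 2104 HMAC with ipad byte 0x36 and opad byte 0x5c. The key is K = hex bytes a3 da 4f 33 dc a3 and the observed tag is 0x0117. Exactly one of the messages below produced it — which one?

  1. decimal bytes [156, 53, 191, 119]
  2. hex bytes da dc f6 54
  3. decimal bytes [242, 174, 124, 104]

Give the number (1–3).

Key hex bytes a3 da 4f 33 dc a3 is 6 bytes > B = 3, so hash it first: H(key) = 03 7e, then zero-pad to 3 bytes: K' = 03 7e 00.
K' ⊕ ipad = 35 48 36; K' ⊕ opad = 5f 22 5c.
m1: inner = H(35 48 36 9c 35 bf 77) = 02 ba; tag = H(5f 22 5c 02 ba) = 0199
m2: inner = H(35 48 36 da dc f6 54) = 03 b3; tag = H(5f 22 5c 03 b3) = 0193
m3: inner = H(35 48 36 f2 ae 7c 68) = 03 37; tag = H(5f 22 5c 03 37) = 0117 ← matches

3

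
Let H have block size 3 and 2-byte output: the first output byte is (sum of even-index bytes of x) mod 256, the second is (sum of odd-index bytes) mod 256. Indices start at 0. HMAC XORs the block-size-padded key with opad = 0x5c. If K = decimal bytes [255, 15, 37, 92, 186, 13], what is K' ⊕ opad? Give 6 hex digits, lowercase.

82245c

Key decimal bytes [255, 15, 37, 92, 186, 13] = ff 0f 25 5c ba 0d is 6 bytes > B = 3, so hash it first: H(key) = de 78, then zero-pad to 3 bytes: K' = de 78 00.
XOR each byte with 0x5c: de⊕5c=82, 78⊕5c=24, 00⊕5c=5c.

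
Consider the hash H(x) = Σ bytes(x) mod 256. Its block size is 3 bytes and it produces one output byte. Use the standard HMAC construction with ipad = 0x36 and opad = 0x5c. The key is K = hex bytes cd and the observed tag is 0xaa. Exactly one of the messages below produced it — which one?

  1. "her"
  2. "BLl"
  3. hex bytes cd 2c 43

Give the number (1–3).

Key hex bytes cd is 1 byte ≤ B = 3; zero-pad to 3 bytes: K' = cd 00 00.
K' ⊕ ipad = fb 36 36; K' ⊕ opad = 91 5c 5c.
m1: inner = H(fb 36 36 68 65 72) = a6; tag = H(91 5c 5c a6) = ef
m2: inner = H(fb 36 36 42 4c 6c) = 61; tag = H(91 5c 5c 61) = aa ← matches
m3: inner = H(fb 36 36 cd 2c 43) = a3; tag = H(91 5c 5c a3) = ec

2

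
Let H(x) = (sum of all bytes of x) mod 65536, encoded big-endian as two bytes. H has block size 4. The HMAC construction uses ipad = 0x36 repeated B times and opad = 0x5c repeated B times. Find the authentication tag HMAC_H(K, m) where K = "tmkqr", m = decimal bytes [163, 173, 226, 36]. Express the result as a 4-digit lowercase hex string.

019b

Key "tmkqr" = 74 6d 6b 71 72 is 5 bytes > B = 4, so hash it first: H(key) = 02 2f, then zero-pad to 4 bytes: K' = 02 2f 00 00.
K' ⊕ ipad = 34 19 36 36.  K' ⊕ opad = 5e 73 5c 5c.
Inner input = (K'⊕ipad) ∥ m = 34 19 36 36 ∥ a3 ad e2 24.
Inner hash: sum = 52+25+54+54+163+173+226+36 = 783 → 03 0f.
Outer input = (K'⊕opad) ∥ inner = 5e 73 5c 5c ∥ 03 0f.
Outer hash (tag): sum = 94+115+92+92+3+15 = 411 → 01 9b.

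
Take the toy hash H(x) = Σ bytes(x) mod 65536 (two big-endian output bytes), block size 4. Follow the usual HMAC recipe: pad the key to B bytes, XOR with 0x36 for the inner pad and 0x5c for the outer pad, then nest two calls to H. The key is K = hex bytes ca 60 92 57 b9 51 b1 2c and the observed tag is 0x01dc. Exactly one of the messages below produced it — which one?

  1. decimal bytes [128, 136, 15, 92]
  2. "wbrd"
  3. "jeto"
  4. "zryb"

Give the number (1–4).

Key hex bytes ca 60 92 57 b9 51 b1 2c is 8 bytes > B = 4, so hash it first: H(key) = 03 fa, then zero-pad to 4 bytes: K' = 03 fa 00 00.
K' ⊕ ipad = 35 cc 36 36; K' ⊕ opad = 5f a6 5c 5c.
m1: inner = H(35 cc 36 36 80 88 0f 5c) = 02 e0; tag = H(5f a6 5c 5c 02 e0) = 029f
m2: inner = H(35 cc 36 36 77 62 72 64) = 03 1c; tag = H(5f a6 5c 5c 03 1c) = 01dc ← matches
m3: inner = H(35 cc 36 36 6a 65 74 6f) = 03 1f; tag = H(5f a6 5c 5c 03 1f) = 01df
m4: inner = H(35 cc 36 36 7a 72 79 62) = 03 34; tag = H(5f a6 5c 5c 03 34) = 01f4

2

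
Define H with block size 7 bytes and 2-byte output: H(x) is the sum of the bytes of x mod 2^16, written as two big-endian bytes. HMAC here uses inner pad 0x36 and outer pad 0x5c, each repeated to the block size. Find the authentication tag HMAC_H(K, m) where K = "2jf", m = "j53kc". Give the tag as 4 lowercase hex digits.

0279

Key "2jf" = 32 6a 66 is 3 bytes ≤ B = 7; zero-pad to 7 bytes: K' = 32 6a 66 00 00 00 00.
K' ⊕ ipad = 04 5c 50 36 36 36 36.  K' ⊕ opad = 6e 36 3a 5c 5c 5c 5c.
Inner input = (K'⊕ipad) ∥ m = 04 5c 50 36 36 36 36 ∥ 6a 35 33 6b 63.
Inner hash: sum = 4+92+80+54+54+54+54+106+53+51+107+99 = 808 → 03 28.
Outer input = (K'⊕opad) ∥ inner = 6e 36 3a 5c 5c 5c 5c ∥ 03 28.
Outer hash (tag): sum = 110+54+58+92+92+92+92+3+40 = 633 → 02 79.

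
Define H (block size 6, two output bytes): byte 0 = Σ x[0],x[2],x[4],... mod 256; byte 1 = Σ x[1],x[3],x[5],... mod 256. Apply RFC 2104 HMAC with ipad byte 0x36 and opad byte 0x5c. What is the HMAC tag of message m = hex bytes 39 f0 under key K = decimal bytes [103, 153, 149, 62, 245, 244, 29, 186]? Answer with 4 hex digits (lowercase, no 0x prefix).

e7a0

Key decimal bytes [103, 153, 149, 62, 245, 244, 29, 186] = 67 99 95 3e f5 f4 1d ba is 8 bytes > B = 6, so hash it first: H(key) = 0e 85, then zero-pad to 6 bytes: K' = 0e 85 00 00 00 00.
K' ⊕ ipad = 38 b3 36 36 36 36.  K' ⊕ opad = 52 d9 5c 5c 5c 5c.
Inner input = (K'⊕ipad) ∥ m = 38 b3 36 36 36 36 ∥ 39 f0.
Inner hash: even-index sum = 221 mod 256 = 221; odd-index sum = 527 mod 256 = 15 → dd 0f.
Outer input = (K'⊕opad) ∥ inner = 52 d9 5c 5c 5c 5c ∥ dd 0f.
Outer hash (tag): even-index sum = 487 mod 256 = 231; odd-index sum = 416 mod 256 = 160 → e7 a0.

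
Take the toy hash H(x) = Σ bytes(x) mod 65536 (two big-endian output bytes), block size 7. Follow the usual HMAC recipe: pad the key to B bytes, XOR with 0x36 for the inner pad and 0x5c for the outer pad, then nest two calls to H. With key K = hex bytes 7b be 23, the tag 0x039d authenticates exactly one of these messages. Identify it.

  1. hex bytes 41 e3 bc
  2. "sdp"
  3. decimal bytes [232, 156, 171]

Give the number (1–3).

Key hex bytes 7b be 23 is 3 bytes ≤ B = 7; zero-pad to 7 bytes: K' = 7b be 23 00 00 00 00.
K' ⊕ ipad = 4d 88 15 36 36 36 36; K' ⊕ opad = 27 e2 7f 5c 5c 5c 5c.
m1: inner = H(4d 88 15 36 36 36 36 41 e3 bc) = 03 a2; tag = H(27 e2 7f 5c 5c 5c 5c 03 a2) = 039d ← matches
m2: inner = H(4d 88 15 36 36 36 36 73 64 70) = 03 09; tag = H(27 e2 7f 5c 5c 5c 5c 03 09) = 0304
m3: inner = H(4d 88 15 36 36 36 36 e8 9c ab) = 03 f1; tag = H(27 e2 7f 5c 5c 5c 5c 03 f1) = 03ec

1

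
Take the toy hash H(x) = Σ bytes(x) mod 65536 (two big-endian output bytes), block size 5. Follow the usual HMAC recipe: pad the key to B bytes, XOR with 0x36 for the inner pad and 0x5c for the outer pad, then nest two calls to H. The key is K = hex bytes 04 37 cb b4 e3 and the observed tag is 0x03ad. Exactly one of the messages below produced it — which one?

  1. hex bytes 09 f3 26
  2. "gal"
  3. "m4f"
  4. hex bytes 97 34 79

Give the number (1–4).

Key hex bytes 04 37 cb b4 e3 is exactly B = 5 bytes: K' = 04 37 cb b4 e3.
K' ⊕ ipad = 32 01 fd 82 d5; K' ⊕ opad = 58 6b 97 e8 bf.
m1: inner = H(32 01 fd 82 d5 09 f3 26) = 03 a9; tag = H(58 6b 97 e8 bf 03 a9) = 03ad ← matches
m2: inner = H(32 01 fd 82 d5 67 61 6c) = 03 bb; tag = H(58 6b 97 e8 bf 03 bb) = 03bf
m3: inner = H(32 01 fd 82 d5 6d 34 66) = 03 8e; tag = H(58 6b 97 e8 bf 03 8e) = 0392
m4: inner = H(32 01 fd 82 d5 97 34 79) = 03 cb; tag = H(58 6b 97 e8 bf 03 cb) = 03cf

1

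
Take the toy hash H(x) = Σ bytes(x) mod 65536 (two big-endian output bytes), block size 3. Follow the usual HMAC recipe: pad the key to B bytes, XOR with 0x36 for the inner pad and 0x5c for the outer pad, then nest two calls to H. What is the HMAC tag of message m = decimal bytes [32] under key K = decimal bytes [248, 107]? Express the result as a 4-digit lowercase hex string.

01b9

Key decimal bytes [248, 107] = f8 6b is 2 bytes ≤ B = 3; zero-pad to 3 bytes: K' = f8 6b 00.
K' ⊕ ipad = ce 5d 36.  K' ⊕ opad = a4 37 5c.
Inner input = (K'⊕ipad) ∥ m = ce 5d 36 ∥ 20.
Inner hash: sum = 206+93+54+32 = 385 → 01 81.
Outer input = (K'⊕opad) ∥ inner = a4 37 5c ∥ 01 81.
Outer hash (tag): sum = 164+55+92+1+129 = 441 → 01 b9.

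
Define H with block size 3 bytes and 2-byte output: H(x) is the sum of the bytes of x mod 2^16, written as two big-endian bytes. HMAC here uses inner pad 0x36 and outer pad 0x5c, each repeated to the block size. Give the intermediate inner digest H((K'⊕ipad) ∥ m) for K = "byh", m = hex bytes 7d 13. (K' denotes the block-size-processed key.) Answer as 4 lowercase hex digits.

Key "byh" = 62 79 68 is exactly B = 3 bytes: K' = 62 79 68.
K' ⊕ ipad = 54 4f 5e.
Inner input = 54 4f 5e ∥ 7d 13.
Inner hash: sum = 84+79+94+125+19 = 401 → 01 91.

0191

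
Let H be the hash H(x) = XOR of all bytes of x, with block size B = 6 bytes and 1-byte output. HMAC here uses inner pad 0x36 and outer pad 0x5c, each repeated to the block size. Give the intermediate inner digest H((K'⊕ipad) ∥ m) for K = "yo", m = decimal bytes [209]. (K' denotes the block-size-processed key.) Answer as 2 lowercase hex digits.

Key "yo" = 79 6f is 2 bytes ≤ B = 6; zero-pad to 6 bytes: K' = 79 6f 00 00 00 00.
K' ⊕ ipad = 4f 59 36 36 36 36.
Inner input = 4f 59 36 36 36 36 ∥ d1.
Inner hash: XOR 4f⊕59⊕36⊕36⊕36⊕36⊕d1 = c7.

c7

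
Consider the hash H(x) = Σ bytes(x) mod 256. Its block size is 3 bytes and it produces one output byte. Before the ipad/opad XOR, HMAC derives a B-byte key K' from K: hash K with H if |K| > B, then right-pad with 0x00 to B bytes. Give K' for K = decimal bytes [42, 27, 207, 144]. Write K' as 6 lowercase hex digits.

a40000

|K| = 4 > B = 3, so first hash the key.
H(K): sum = 42+27+207+144 = 420; mod 256 = 164 → a4.
Zero-pad H(K) = a4 to 3 bytes: K' = a4 00 00.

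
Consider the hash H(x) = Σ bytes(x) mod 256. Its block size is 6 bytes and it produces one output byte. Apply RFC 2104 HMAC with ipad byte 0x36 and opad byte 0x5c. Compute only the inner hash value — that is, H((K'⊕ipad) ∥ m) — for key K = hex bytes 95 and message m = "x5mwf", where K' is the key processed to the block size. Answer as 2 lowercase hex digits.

Key hex bytes 95 is 1 byte ≤ B = 6; zero-pad to 6 bytes: K' = 95 00 00 00 00 00.
K' ⊕ ipad = a3 36 36 36 36 36.
Inner input = a3 36 36 36 36 36 ∥ 78 35 6d 77 66.
Inner hash: sum = 163+54+54+54+54+54+120+53+109+119+102 = 936; mod 256 = 168 → a8.

a8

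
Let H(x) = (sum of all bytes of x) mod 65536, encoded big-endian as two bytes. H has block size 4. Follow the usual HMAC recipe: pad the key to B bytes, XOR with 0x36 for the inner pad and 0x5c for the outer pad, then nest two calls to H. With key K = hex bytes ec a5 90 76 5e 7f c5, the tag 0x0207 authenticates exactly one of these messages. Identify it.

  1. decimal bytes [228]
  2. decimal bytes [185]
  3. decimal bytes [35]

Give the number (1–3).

Key hex bytes ec a5 90 76 5e 7f c5 is 7 bytes > B = 4, so hash it first: H(key) = 04 39, then zero-pad to 4 bytes: K' = 04 39 00 00.
K' ⊕ ipad = 32 0f 36 36; K' ⊕ opad = 58 65 5c 5c.
m1: inner = H(32 0f 36 36 e4) = 01 91; tag = H(58 65 5c 5c 01 91) = 0207 ← matches
m2: inner = H(32 0f 36 36 b9) = 01 66; tag = H(58 65 5c 5c 01 66) = 01dc
m3: inner = H(32 0f 36 36 23) = 00 d0; tag = H(58 65 5c 5c 00 d0) = 0245

1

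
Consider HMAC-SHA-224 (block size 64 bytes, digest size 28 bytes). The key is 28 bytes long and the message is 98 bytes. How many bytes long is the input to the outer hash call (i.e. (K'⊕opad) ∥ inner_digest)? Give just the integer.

92

Key is 28 ≤ 64 bytes, zero-padded: |K'| = 64.
Outer input = (K'⊕opad) ∥ H(inner) → 64 + 28 = 92 bytes.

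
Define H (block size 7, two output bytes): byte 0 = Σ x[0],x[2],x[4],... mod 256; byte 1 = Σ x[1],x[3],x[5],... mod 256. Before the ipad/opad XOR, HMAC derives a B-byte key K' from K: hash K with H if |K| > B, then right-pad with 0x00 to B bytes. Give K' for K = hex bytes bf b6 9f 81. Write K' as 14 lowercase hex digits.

bfb69f81000000

Key hex bytes bf b6 9f 81 is 4 bytes ≤ B = 7; zero-pad to 7 bytes: K' = bf b6 9f 81 00 00 00.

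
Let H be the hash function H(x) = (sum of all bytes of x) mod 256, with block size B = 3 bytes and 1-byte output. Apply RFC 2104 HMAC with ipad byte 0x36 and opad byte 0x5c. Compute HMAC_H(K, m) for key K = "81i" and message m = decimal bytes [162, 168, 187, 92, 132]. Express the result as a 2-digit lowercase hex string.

5f

Key "81i" = 38 31 69 is exactly B = 3 bytes: K' = 38 31 69.
K' ⊕ ipad = 0e 07 5f.  K' ⊕ opad = 64 6d 35.
Inner input = (K'⊕ipad) ∥ m = 0e 07 5f ∥ a2 a8 bb 5c 84.
Inner hash: sum = 14+7+95+162+168+187+92+132 = 857; mod 256 = 89 → 59.
Outer input = (K'⊕opad) ∥ inner = 64 6d 35 ∥ 59.
Outer hash (tag): sum = 100+109+53+89 = 351; mod 256 = 95 → 5f.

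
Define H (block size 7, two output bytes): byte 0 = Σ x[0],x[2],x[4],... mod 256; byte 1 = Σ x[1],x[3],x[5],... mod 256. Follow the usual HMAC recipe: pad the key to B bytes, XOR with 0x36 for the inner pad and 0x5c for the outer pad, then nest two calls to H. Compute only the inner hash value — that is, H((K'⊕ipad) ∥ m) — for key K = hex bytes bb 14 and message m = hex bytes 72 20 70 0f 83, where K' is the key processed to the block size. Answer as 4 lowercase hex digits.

5ef3

Key hex bytes bb 14 is 2 bytes ≤ B = 7; zero-pad to 7 bytes: K' = bb 14 00 00 00 00 00.
K' ⊕ ipad = 8d 22 36 36 36 36 36.
Inner input = 8d 22 36 36 36 36 36 ∥ 72 20 70 0f 83.
Inner hash: even-index sum = 350 mod 256 = 94; odd-index sum = 499 mod 256 = 243 → 5e f3.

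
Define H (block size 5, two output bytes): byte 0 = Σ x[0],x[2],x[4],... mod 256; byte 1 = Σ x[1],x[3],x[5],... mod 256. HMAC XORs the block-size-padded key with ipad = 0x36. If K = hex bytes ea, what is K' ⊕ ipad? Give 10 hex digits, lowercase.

dc36363636

Key hex bytes ea is 1 byte ≤ B = 5; zero-pad to 5 bytes: K' = ea 00 00 00 00.
XOR each byte with 0x36: ea⊕36=dc, 00⊕36=36, 00⊕36=36, 00⊕36=36, 00⊕36=36.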